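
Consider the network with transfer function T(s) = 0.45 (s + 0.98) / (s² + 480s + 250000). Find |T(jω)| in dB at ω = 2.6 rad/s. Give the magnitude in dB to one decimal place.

|j2.6 + 0.98| = √(2.6² + 0.98²) = 2.779
|(j2.6)² + 480(j2.6) + 250000| = |2.4999e+05 + j1248| = 2.5e+05
|T(j2.6)| = 0.45 × 2.779 / 2.5e+05 = 5.0015e-06
20 log₁₀(5.0015e-06) = -106.02 dB

-106.0 dB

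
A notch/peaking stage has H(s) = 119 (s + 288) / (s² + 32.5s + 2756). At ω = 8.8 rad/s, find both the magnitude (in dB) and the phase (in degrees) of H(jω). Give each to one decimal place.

|H| = 22.1 dB, ∠H = -4.3°

|j8.8 + 288| = √(8.8² + 288²) = 288.1
|(j8.8)² + 32.5(j8.8) + 2756| = |2678.6 + j286| = 2694
|H(j8.8)| = 119 × 288.1 / 2694 = 12.729
20 log₁₀(12.729) = 22.10 dB
∠(j8.8 + 288) = arctan(8.8/288) = 1.75°
∠[(j8.8)² + 32.5(j8.8) + 2756] = ∠[2678.6 + j286] = 6.09°
∠H(j8.8) = 1.75° − 6.09° = -4.34°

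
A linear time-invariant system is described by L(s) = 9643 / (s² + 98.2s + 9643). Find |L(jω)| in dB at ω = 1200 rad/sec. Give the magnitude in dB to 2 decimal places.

-43.45 dB

|(j1200)² + 98.2(j1200) + 9643| = |-1.4304e+06 + j1.1784e+05| = 1.435e+06
|L(j1200)| = 9643 / 1.435e+06 = 0.0067189
20 log₁₀(0.0067189) = -43.454 dB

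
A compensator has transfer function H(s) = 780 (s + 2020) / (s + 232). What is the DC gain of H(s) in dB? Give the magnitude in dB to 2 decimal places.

76.64 dB

H(0) = 780 × 2020 / 232 = 6791.4
20 log₁₀(6791.4) = 76.639 dB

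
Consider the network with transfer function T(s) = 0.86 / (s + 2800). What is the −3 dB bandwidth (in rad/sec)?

2800 rad/sec

For a single-pole low-pass, the −3 dB point is at the pole: ω = 2800 rad/sec.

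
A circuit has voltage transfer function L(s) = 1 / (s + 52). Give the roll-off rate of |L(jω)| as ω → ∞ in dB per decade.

-20 dB/decade

With 0 zeros and 1 pole, the high-frequency asymptotic slope is 20 × (0 − 1) = -20 dB/decade.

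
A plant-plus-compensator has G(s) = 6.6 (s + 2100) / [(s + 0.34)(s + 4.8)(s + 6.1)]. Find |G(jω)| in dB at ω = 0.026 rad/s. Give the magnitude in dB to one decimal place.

62.8 dB

|j0.026 + 2100| = √(0.026² + 2100²) = 2100
|j0.026 + 0.34| = √(0.026² + 0.34²) = 0.341
|j0.026 + 4.8| = √(0.026² + 4.8²) = 4.8
|j0.026 + 6.1| = √(0.026² + 6.1²) = 6.1
|G(j0.026)| = 6.6 × 2100 / (0.341 × 4.8 × 6.1) = 1388.2
20 log₁₀(1388.2) = 62.85 dB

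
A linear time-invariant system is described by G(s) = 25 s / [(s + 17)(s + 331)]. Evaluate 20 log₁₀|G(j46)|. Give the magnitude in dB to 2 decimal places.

-23.08 dB

|j46| = 46
|j46 + 17| = √(46² + 17²) = 49.04
|j46 + 331| = √(46² + 331²) = 334.2
|G(j46)| = 25 × 46 / (49.04 × 334.2) = 0.070171
20 log₁₀(0.070171) = -23.077 dB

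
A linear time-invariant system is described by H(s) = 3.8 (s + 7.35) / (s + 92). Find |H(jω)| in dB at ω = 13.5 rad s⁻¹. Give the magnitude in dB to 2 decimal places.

-4.04 dB

|j13.5 + 7.35| = √(13.5² + 7.35²) = 15.37
|j13.5 + 92| = √(13.5² + 92²) = 92.99
|H(j13.5)| = 3.8 × 15.37 / 92.99 = 0.62817
20 log₁₀(0.62817) = -4.038 dB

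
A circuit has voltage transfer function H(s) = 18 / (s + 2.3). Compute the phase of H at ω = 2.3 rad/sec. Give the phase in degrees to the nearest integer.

∠(j2.3 + 2.3) = arctan(2.3/2.3) = 45.00°
∠H(j2.3) = −45.00° = -45.00°

-45°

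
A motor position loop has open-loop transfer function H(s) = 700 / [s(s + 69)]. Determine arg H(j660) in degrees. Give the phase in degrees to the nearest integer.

-174°

∠(j660 + 69) = arctan(660/69) = 84.03°
∠(j660) = 90.00°
∠H(j660) = − (84.03° + 90.00°) = -174.03°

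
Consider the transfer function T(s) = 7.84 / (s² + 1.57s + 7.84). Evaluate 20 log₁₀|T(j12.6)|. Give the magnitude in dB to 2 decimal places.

|(j12.6)² + 1.57(j12.6) + 7.84| = |-150.92 + j19.782| = 152.2
|T(j12.6)| = 7.84 / 152.2 = 0.051507
20 log₁₀(0.051507) = -25.763 dB

-25.76 dB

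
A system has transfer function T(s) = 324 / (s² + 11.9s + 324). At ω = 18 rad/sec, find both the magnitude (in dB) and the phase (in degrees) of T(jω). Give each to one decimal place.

|(j18)² + 11.9(j18) + 324| = |0 + j214.2| = 214.2
|T(j18)| = 324 / 214.2 = 1.5126
20 log₁₀(1.5126) = 3.59 dB
∠[(j18)² + 11.9(j18) + 324] = ∠[0 + j214.2] = 90.00°
∠T(j18) = −90.00° = -90.00°

|T| = 3.6 dB, ∠T = -90.0°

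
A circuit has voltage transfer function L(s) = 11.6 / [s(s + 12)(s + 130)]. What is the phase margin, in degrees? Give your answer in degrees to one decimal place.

90.0°

Gain crossover: |L(jω)| = 1 at ω ≈ 0.00744 rad s⁻¹.
∠L(j0.00744) = −90° − arctan(0.00744/12) − arctan(0.00744/130) ≈ -90.04°
PM = 180° + (-90.04°) = 89.96°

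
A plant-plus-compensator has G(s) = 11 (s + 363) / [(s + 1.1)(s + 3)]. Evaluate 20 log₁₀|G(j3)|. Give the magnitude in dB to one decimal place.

49.4 dB

|j3 + 363| = √(3² + 363²) = 363
|j3 + 1.1| = √(3² + 1.1²) = 3.195
|j3 + 3| = √(3² + 3²) = 4.243
|G(j3)| = 11 × 363 / (3.195 × 4.243) = 294.55
20 log₁₀(294.55) = 49.38 dB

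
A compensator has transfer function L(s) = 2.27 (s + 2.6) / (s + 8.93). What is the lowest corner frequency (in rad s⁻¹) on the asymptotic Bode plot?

2.6 rad s⁻¹

Break frequencies occur at each pole and zero magnitude: 2.6 rad s⁻¹, 8.93 rad s⁻¹.
The lowest is 2.6 rad s⁻¹.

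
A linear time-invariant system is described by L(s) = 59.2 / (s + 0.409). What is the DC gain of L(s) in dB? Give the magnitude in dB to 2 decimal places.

L(0) = 59.2 / 0.409 = 144.74
20 log₁₀(144.74) = 43.212 dB

43.21 dB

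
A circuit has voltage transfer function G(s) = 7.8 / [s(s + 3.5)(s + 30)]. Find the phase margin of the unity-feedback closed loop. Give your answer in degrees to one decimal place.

Gain crossover: |G(jω)| = 1 at ω ≈ 0.0743 rad s⁻¹.
∠G(j0.0743) = −90° − arctan(0.0743/3.5) − arctan(0.0743/30) ≈ -91.36°
PM = 180° + (-91.36°) = 88.64°

88.6°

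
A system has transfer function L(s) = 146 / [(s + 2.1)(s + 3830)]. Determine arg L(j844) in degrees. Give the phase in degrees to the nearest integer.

∠(j844 + 2.1) = arctan(844/2.1) = 89.86°
∠(j844 + 3830) = arctan(844/3830) = 12.43°
∠L(j844) = − (89.86° + 12.43°) = -102.28°

-102°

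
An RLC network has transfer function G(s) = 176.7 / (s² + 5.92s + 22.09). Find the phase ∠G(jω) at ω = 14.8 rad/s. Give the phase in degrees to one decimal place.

-156.0°

∠[(j14.8)² + 5.92(j14.8) + 22.09] = ∠[-196.95 + j87.616] = 156.02°
∠G(j14.8) = −156.02° = -156.02°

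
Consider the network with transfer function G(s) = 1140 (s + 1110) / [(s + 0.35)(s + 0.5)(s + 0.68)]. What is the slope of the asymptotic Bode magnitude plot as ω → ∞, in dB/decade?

-40 dB/decade

With 1 zero and 3 poles, the high-frequency asymptotic slope is 20 × (1 − 3) = -40 dB/decade.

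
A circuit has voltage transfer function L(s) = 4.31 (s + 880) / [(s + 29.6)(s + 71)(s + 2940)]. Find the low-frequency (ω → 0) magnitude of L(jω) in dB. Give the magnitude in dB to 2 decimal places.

-64.24 dB

L(0) = 4.31 × 880 / (29.6 × 71 × 2940) = 0.00061385
20 log₁₀(0.00061385) = -64.239 dB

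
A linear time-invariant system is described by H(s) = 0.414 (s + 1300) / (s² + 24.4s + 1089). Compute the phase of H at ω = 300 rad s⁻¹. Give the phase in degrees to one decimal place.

∠(j300 + 1300) = arctan(300/1300) = 12.99°
∠[(j300)² + 24.4(j300) + 1089] = ∠[-88911 + j7320] = 175.29°
∠H(j300) = 12.99° − 175.29° = -162.30°

-162.3°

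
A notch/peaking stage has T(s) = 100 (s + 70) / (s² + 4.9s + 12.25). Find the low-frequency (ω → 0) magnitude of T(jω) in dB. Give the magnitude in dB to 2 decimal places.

T(0) = 100 × 70 / 12.25 = 571.43
20 log₁₀(571.43) = 55.139 dB

55.14 dB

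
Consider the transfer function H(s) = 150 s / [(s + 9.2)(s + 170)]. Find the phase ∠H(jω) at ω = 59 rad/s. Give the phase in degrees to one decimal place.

∠(j59) = 90.00°
∠(j59 + 9.2) = arctan(59/9.2) = 81.14°
∠(j59 + 170) = arctan(59/170) = 19.14°
∠H(j59) = 90.00° − (81.14° + 19.14°) = -10.28°

-10.3°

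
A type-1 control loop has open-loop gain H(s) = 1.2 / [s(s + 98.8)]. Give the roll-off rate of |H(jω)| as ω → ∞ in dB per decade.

-40 dB/decade

With 0 zeros and 2 poles, the high-frequency asymptotic slope is 20 × (0 − 2) = -40 dB/decade.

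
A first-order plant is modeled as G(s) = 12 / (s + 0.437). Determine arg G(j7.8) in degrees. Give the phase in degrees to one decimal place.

-86.8°

∠(j7.8 + 0.437) = arctan(7.8/0.437) = 86.79°
∠G(j7.8) = −86.79° = -86.79°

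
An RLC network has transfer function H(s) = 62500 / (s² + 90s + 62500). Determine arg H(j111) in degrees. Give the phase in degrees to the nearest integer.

-11°

∠[(j111)² + 90(j111) + 62500] = ∠[50179 + j9990] = 11.26°
∠H(j111) = −11.26° = -11.26°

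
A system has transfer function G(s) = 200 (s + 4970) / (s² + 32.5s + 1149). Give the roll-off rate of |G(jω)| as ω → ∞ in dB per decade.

With 1 zero and 2 poles, the high-frequency asymptotic slope is 20 × (1 − 2) = -20 dB/decade.

-20 dB/decade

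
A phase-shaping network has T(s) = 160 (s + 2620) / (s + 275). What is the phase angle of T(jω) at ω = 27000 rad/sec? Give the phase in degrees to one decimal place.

-5.0 deg

∠(j27000 + 2620) = arctan(27000/2620) = 84.46°
∠(j27000 + 275) = arctan(27000/275) = 89.42°
∠T(j27000) = 84.46° − 89.42° = -4.96°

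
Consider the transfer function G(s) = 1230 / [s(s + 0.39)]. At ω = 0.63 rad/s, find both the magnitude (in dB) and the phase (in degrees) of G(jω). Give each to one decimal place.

|G| = 68.4 dB, ∠G = -148.2°

|j0.63 + 0.39| = √(0.63² + 0.39²) = 0.7409
|j0.63| = 0.63
|G(j0.63)| = 1230 / (0.7409 × 0.63) = 2635
20 log₁₀(2635) = 68.42 dB
∠(j0.63 + 0.39) = arctan(0.63/0.39) = 58.24°
∠(j0.63) = 90.00°
∠G(j0.63) = − (58.24° + 90.00°) = -148.24°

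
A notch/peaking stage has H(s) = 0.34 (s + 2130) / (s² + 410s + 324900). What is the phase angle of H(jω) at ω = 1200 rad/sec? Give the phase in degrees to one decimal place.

-126.8°

∠(j1200 + 2130) = arctan(1200/2130) = 29.40°
∠[(j1200)² + 410(j1200) + 324900] = ∠[-1.1151e+06 + j4.92e+05] = 156.19°
∠H(j1200) = 29.40° − 156.19° = -126.80°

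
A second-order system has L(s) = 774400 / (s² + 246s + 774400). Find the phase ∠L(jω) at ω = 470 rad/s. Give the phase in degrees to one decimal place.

-11.8°

∠[(j470)² + 246(j470) + 774400] = ∠[5.535e+05 + j1.1562e+05] = 11.80°
∠L(j470) = −11.80° = -11.80°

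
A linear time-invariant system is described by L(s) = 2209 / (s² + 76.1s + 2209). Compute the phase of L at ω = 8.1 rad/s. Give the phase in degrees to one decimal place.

∠[(j8.1)² + 76.1(j8.1) + 2209] = ∠[2143.4 + j616.41] = 16.04°
∠L(j8.1) = −16.04° = -16.04°

-16.0°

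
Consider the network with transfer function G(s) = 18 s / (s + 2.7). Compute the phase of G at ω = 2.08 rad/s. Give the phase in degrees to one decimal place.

52.4°

∠(j2.08) = 90.00°
∠(j2.08 + 2.7) = arctan(2.08/2.7) = 37.61°
∠G(j2.08) = 90.00° − 37.61° = 52.39°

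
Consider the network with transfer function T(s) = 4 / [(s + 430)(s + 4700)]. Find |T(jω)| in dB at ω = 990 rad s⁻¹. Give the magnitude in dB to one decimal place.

|j990 + 430| = √(990² + 430²) = 1079
|j990 + 4700| = √(990² + 4700²) = 4803
|T(j990)| = 4 / (1079 × 4803) = 7.7156e-07
20 log₁₀(7.7156e-07) = -122.25 dB

-122.3 dB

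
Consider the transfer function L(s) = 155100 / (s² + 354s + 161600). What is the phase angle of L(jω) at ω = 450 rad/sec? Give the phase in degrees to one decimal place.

∠[(j450)² + 354(j450) + 161600] = ∠[-40900 + j1.593e+05] = 104.40°
∠L(j450) = −104.40° = -104.40°

-104.4°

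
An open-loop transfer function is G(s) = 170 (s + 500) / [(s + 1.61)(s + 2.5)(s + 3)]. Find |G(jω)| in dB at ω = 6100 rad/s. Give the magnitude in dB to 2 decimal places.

-106.78 dB

|j6100 + 500| = √(6100² + 500²) = 6120
|j6100 + 1.61| = √(6100² + 1.61²) = 6100
|j6100 + 2.5| = √(6100² + 2.5²) = 6100
|j6100 + 3| = √(6100² + 3²) = 6100
|G(j6100)| = 170 × 6120 / (6100 × 6100 × 6100) = 4.584e-06
20 log₁₀(4.584e-06) = -106.775 dB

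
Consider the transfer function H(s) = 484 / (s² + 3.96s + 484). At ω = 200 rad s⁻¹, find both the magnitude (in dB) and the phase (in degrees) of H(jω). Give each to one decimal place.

|H| = -38.2 dB, ∠H = -178.9°

|(j200)² + 3.96(j200) + 484| = |-39516 + j792| = 3.952e+04
|H(j200)| = 484 / 3.952e+04 = 0.012246
20 log₁₀(0.012246) = -38.24 dB
∠[(j200)² + 3.96(j200) + 484] = ∠[-39516 + j792] = 178.85°
∠H(j200) = −178.85° = -178.85°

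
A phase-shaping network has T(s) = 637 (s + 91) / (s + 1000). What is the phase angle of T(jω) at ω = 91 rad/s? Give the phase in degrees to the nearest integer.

40°

∠(j91 + 91) = arctan(91/91) = 45.00°
∠(j91 + 1000) = arctan(91/1000) = 5.20°
∠T(j91) = 45.00° − 5.20° = 39.80°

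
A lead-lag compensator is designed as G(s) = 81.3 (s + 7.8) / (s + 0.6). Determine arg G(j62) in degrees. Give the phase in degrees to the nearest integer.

∠(j62 + 7.8) = arctan(62/7.8) = 82.83°
∠(j62 + 0.6) = arctan(62/0.6) = 89.45°
∠G(j62) = 82.83° − 89.45° = -6.62°

-7°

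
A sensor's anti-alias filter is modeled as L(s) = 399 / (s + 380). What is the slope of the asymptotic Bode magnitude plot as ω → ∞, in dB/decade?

With 0 zeros and 1 pole, the high-frequency asymptotic slope is 20 × (0 − 1) = -20 dB/decade.

-20 dB/decade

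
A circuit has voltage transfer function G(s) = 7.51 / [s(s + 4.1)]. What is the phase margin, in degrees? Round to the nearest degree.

Gain crossover: |G(jω)| = 1 at ω ≈ 1.69 rad s⁻¹.
∠G(j1.69) = −90° − arctan(1.69/4.1) ≈ -112.44°
PM = 180° + (-112.44°) = 67.56°

68°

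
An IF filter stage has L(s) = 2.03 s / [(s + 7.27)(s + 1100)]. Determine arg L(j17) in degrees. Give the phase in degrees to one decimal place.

∠(j17) = 90.00°
∠(j17 + 7.27) = arctan(17/7.27) = 66.85°
∠(j17 + 1100) = arctan(17/1100) = 0.89°
∠L(j17) = 90.00° − (66.85° + 0.89°) = 22.27°

22.3 deg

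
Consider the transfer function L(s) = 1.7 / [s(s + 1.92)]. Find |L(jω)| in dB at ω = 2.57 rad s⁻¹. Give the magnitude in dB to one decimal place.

|j2.57 + 1.92| = √(2.57² + 1.92²) = 3.208
|j2.57| = 2.57
|L(j2.57)| = 1.7 / (3.208 × 2.57) = 0.2062
20 log₁₀(0.2062) = -13.71 dB

-13.7 dB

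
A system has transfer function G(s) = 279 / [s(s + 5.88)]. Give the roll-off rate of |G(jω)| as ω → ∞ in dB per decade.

-40 dB/decade

With 0 zeros and 2 poles, the high-frequency asymptotic slope is 20 × (0 − 2) = -40 dB/decade.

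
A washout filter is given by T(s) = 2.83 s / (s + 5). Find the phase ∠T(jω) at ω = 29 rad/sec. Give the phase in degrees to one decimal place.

∠(j29) = 90.00°
∠(j29 + 5) = arctan(29/5) = 80.22°
∠T(j29) = 90.00° − 80.22° = 9.78°

9.8°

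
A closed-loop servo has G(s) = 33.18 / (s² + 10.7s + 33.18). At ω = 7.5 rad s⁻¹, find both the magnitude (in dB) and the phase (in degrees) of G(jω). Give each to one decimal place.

|(j7.5)² + 10.7(j7.5) + 33.18| = |-23.07 + j80.25| = 83.5
|G(j7.5)| = 33.18 / 83.5 = 0.39736
20 log₁₀(0.39736) = -8.02 dB
∠[(j7.5)² + 10.7(j7.5) + 33.18] = ∠[-23.07 + j80.25] = 106.04°
∠G(j7.5) = −106.04° = -106.04°

|G| = -8.0 dB, ∠G = -106.0°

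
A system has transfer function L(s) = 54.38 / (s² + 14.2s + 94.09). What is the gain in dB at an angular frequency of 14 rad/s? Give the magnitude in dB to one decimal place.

-12.3 dB

|(j14)² + 14.2(j14) + 94.09| = |-101.91 + j198.8| = 223.4
|L(j14)| = 54.38 / 223.4 = 0.24342
20 log₁₀(0.24342) = -12.27 dB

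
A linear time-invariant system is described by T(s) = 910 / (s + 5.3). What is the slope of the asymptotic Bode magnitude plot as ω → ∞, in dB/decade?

-20 dB/decade

With 0 zeros and 1 pole, the high-frequency asymptotic slope is 20 × (0 − 1) = -20 dB/decade.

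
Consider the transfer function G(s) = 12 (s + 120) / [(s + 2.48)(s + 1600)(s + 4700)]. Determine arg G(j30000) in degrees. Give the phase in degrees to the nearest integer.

∠(j30000 + 120) = arctan(30000/120) = 89.77°
∠(j30000 + 2.48) = arctan(30000/2.48) = 90.00°
∠(j30000 + 1600) = arctan(30000/1600) = 86.95°
∠(j30000 + 4700) = arctan(30000/4700) = 81.10°
∠G(j30000) = 89.77° − (90.00° + 86.95° + 81.10°) = -168.27°

-168 deg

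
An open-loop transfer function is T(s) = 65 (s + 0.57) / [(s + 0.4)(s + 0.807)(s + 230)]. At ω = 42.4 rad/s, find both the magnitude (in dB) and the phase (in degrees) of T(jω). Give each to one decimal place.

|T| = -43.7 dB, ∠T = -99.6°

|j42.4 + 0.57| = √(42.4² + 0.57²) = 42.4
|j42.4 + 0.4| = √(42.4² + 0.4²) = 42.4
|j42.4 + 0.807| = √(42.4² + 0.807²) = 42.41
|j42.4 + 230| = √(42.4² + 230²) = 233.9
|T(j42.4)| = 65 × 42.4 / (42.4 × 42.41 × 233.9) = 0.006554
20 log₁₀(0.006554) = -43.67 dB
∠(j42.4 + 0.57) = arctan(42.4/0.57) = 89.23°
∠(j42.4 + 0.4) = arctan(42.4/0.4) = 89.46°
∠(j42.4 + 0.807) = arctan(42.4/0.807) = 88.91°
∠(j42.4 + 230) = arctan(42.4/230) = 10.45°
∠T(j42.4) = 89.23° − (89.46° + 88.91° + 10.45°) = -99.58°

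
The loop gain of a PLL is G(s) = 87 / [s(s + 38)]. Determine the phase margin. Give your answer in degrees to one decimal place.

86.6°

Gain crossover: |G(jω)| = 1 at ω ≈ 2.29 rad s⁻¹.
∠G(j2.29) = −90° − arctan(2.29/38) ≈ -93.44°
PM = 180° + (-93.44°) = 86.56°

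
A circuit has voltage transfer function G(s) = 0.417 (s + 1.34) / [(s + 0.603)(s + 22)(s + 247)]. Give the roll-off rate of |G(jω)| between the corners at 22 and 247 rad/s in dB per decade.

-20 dB/decade

In this band the factors already past their corner are: zero at 1.34, pole at 0.603, pole at 22; net slope = -20 dB/decade.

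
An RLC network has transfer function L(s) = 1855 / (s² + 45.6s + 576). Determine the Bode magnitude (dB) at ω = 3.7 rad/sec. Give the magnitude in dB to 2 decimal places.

|(j3.7)² + 45.6(j3.7) + 576| = |562.31 + j168.72| = 587.1
|L(j3.7)| = 1855 / 587.1 = 3.1597
20 log₁₀(3.1597) = 9.993 dB

9.99 dB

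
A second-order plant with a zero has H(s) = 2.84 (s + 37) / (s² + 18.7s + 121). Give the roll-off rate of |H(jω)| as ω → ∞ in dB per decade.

With 1 zero and 2 poles, the high-frequency asymptotic slope is 20 × (1 − 2) = -20 dB/decade.

-20 dB/decade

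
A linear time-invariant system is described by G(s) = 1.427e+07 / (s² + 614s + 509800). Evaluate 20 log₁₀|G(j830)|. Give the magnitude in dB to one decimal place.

28.4 dB

|(j830)² + 614(j830) + 509800| = |-1.791e+05 + j5.0962e+05| = 5.402e+05
|G(j830)| = 1.427e+07 / 5.402e+05 = 26.417
20 log₁₀(26.417) = 28.44 dB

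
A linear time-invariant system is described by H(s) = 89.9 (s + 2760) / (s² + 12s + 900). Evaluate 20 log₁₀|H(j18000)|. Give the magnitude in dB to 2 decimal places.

-45.93 dB

|j18000 + 2760| = √(18000² + 2760²) = 1.821e+04
|(j18000)² + 12(j18000) + 900| = |-3.24e+08 + j2.16e+05| = 3.24e+08
|H(j18000)| = 89.9 × 1.821e+04 / 3.24e+08 = 0.0050528
20 log₁₀(0.0050528) = -45.929 dB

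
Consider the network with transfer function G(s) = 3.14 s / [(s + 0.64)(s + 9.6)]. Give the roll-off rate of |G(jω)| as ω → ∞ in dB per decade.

With 1 zero and 2 poles, the high-frequency asymptotic slope is 20 × (1 − 2) = -20 dB/decade.

-20 dB/decade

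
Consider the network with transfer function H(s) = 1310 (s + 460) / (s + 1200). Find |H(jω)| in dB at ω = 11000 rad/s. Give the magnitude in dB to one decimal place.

|j11000 + 460| = √(11000² + 460²) = 1.101e+04
|j11000 + 1200| = √(11000² + 1200²) = 1.107e+04
|H(j11000)| = 1310 × 1.101e+04 / 1.107e+04 = 1303.4
20 log₁₀(1303.4) = 62.30 dB

62.3 dB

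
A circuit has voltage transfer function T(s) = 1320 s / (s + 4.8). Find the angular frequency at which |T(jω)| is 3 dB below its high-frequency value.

4.8 rad/s

For a single-pole high-pass, the −3 dB point is at the pole: ω = 4.8 rad/s.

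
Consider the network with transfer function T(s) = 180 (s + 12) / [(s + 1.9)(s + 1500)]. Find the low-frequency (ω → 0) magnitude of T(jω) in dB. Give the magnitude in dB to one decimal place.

-2.4 dB

T(0) = 180 × 12 / (1.9 × 1500) = 0.75789
20 log₁₀(0.75789) = -2.41 dB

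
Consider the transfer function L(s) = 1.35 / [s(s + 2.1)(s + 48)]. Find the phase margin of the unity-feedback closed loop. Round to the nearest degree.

90 deg

Gain crossover: |L(jω)| = 1 at ω ≈ 0.0134 rad/s.
∠L(j0.0134) = −90° − arctan(0.0134/2.1) − arctan(0.0134/48) ≈ -90.38°
PM = 180° + (-90.38°) = 89.62°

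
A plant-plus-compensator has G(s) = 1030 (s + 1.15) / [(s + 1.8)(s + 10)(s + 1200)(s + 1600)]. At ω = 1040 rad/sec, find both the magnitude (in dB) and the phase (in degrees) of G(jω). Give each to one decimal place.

|j1040 + 1.15| = √(1040² + 1.15²) = 1040
|j1040 + 1.8| = √(1040² + 1.8²) = 1040
|j1040 + 10| = √(1040² + 10²) = 1040
|j1040 + 1200| = √(1040² + 1200²) = 1588
|j1040 + 1600| = √(1040² + 1600²) = 1908
|G(j1040)| = 1030 × 1040 / (1040 × 1040 × 1588 × 1908) = 3.2681e-07
20 log₁₀(3.2681e-07) = -129.71 dB
∠(j1040 + 1.15) = arctan(1040/1.15) = 89.94°
∠(j1040 + 1.8) = arctan(1040/1.8) = 89.90°
∠(j1040 + 10) = arctan(1040/10) = 89.45°
∠(j1040 + 1200) = arctan(1040/1200) = 40.91°
∠(j1040 + 1600) = arctan(1040/1600) = 33.02°
∠G(j1040) = 89.94° − (89.90° + 89.45° + 40.91° + 33.02°) = -163.35°

|G| = -129.7 dB, ∠G = -163.4 deg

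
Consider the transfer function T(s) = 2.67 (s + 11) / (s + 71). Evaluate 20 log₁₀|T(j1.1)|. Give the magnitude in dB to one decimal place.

-7.6 dB

|j1.1 + 11| = √(1.1² + 11²) = 11.05
|j1.1 + 71| = √(1.1² + 71²) = 71.01
|T(j1.1)| = 2.67 × 11.05 / 71.01 = 0.41568
20 log₁₀(0.41568) = -7.62 dB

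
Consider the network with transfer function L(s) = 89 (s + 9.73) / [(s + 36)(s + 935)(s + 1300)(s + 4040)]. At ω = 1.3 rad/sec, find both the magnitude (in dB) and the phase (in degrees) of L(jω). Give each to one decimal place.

|L| = -166.1 dB, ∠L = 5.4 deg

|j1.3 + 9.73| = √(1.3² + 9.73²) = 9.816
|j1.3 + 36| = √(1.3² + 36²) = 36.02
|j1.3 + 935| = √(1.3² + 935²) = 935
|j1.3 + 1300| = √(1.3² + 1300²) = 1300
|j1.3 + 4040| = √(1.3² + 4040²) = 4040
|L(j1.3)| = 89 × 9.816 / (36.02 × 935 × 1300 × 4040) = 4.9388e-09
20 log₁₀(4.9388e-09) = -166.13 dB
∠(j1.3 + 9.73) = arctan(1.3/9.73) = 7.61°
∠(j1.3 + 36) = arctan(1.3/36) = 2.07°
∠(j1.3 + 935) = arctan(1.3/935) = 0.08°
∠(j1.3 + 1300) = arctan(1.3/1300) = 0.06°
∠(j1.3 + 4040) = arctan(1.3/4040) = 0.02°
∠L(j1.3) = 7.61° − (2.07° + 0.08° + 0.06° + 0.02°) = 5.39°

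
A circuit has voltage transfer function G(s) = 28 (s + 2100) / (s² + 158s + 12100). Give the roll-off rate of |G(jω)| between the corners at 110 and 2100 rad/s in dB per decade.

-40 dB/decade

In this band the factors already past their corner are: complex pole pair at ωₙ ≈ 110; net slope = -40 dB/decade.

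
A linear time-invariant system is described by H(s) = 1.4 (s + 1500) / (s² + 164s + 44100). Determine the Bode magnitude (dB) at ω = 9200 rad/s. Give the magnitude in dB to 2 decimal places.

-76.24 dB

|j9200 + 1500| = √(9200² + 1500²) = 9321
|(j9200)² + 164(j9200) + 44100| = |-8.4596e+07 + j1.5088e+06| = 8.461e+07
|H(j9200)| = 1.4 × 9321 / 8.461e+07 = 0.00015424
20 log₁₀(0.00015424) = -76.236 dB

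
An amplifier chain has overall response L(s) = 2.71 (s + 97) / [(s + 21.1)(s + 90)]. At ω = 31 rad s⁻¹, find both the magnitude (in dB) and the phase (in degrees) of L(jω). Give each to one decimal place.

|L| = -22.2 dB, ∠L = -57.0 deg

|j31 + 97| = √(31² + 97²) = 101.8
|j31 + 21.1| = √(31² + 21.1²) = 37.5
|j31 + 90| = √(31² + 90²) = 95.19
|L(j31)| = 2.71 × 101.8 / (37.5 × 95.19) = 0.077312
20 log₁₀(0.077312) = -22.24 dB
∠(j31 + 97) = arctan(31/97) = 17.72°
∠(j31 + 21.1) = arctan(31/21.1) = 55.76°
∠(j31 + 90) = arctan(31/90) = 19.01°
∠L(j31) = 17.72° − (55.76° + 19.01°) = -57.04°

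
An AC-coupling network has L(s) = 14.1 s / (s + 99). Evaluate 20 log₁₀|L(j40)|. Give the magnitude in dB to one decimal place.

14.5 dB

|j40| = 40
|j40 + 99| = √(40² + 99²) = 106.8
|L(j40)| = 14.1 × 40 / 106.8 = 5.2821
20 log₁₀(5.2821) = 14.46 dB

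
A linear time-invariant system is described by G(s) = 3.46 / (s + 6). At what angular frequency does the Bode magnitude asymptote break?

6 rad/s

The single real pole at s = −6 gives a corner at ω = 6 rad/s.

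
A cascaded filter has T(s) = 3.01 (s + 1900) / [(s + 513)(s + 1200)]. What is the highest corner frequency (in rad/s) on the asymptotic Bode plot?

1900 rad/s

Break frequencies occur at each pole and zero magnitude: 513 rad/s, 1200 rad/s, 1900 rad/s.
The highest is 1900 rad/s.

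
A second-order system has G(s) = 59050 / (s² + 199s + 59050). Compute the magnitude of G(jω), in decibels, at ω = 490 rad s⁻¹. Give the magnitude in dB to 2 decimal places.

-10.84 dB

|(j490)² + 199(j490) + 59050| = |-1.8105e+05 + j97510| = 2.056e+05
|G(j490)| = 59050 / 2.056e+05 = 0.28715
20 log₁₀(0.28715) = -10.838 dB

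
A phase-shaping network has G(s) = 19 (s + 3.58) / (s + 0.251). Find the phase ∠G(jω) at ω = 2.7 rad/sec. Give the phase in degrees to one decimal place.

-47.7°

∠(j2.7 + 3.58) = arctan(2.7/3.58) = 37.02°
∠(j2.7 + 0.251) = arctan(2.7/0.251) = 84.69°
∠G(j2.7) = 37.02° − 84.69° = -47.67°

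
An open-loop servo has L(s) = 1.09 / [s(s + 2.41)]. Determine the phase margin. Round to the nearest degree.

Gain crossover: |L(jω)| = 1 at ω ≈ 0.445 rad/sec.
∠L(j0.445) = −90° − arctan(0.445/2.41) ≈ -100.46°
PM = 180° + (-100.46°) = 79.54°

80°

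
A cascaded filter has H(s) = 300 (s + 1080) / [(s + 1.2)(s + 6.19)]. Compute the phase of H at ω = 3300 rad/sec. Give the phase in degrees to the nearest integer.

∠(j3300 + 1080) = arctan(3300/1080) = 71.88°
∠(j3300 + 1.2) = arctan(3300/1.2) = 89.98°
∠(j3300 + 6.19) = arctan(3300/6.19) = 89.89°
∠H(j3300) = 71.88° − (89.98° + 89.89°) = -107.99°

-108°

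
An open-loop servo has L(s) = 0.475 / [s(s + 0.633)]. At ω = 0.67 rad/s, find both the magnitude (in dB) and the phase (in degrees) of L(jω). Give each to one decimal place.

|j0.67 + 0.633| = √(0.67² + 0.633²) = 0.9217
|j0.67| = 0.67
|L(j0.67)| = 0.475 / (0.9217 × 0.67) = 0.76916
20 log₁₀(0.76916) = -2.28 dB
∠(j0.67 + 0.633) = arctan(0.67/0.633) = 46.63°
∠(j0.67) = 90.00°
∠L(j0.67) = − (46.63° + 90.00°) = -136.63°

|L| = -2.3 dB, ∠L = -136.6 deg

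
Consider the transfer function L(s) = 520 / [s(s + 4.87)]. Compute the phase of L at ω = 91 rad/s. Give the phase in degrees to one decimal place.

∠(j91 + 4.87) = arctan(91/4.87) = 86.94°
∠(j91) = 90.00°
∠L(j91) = − (86.94° + 90.00°) = -176.94°

-176.9°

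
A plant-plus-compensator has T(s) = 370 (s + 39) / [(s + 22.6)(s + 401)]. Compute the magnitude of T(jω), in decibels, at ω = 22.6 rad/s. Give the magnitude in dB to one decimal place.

|j22.6 + 39| = √(22.6² + 39²) = 45.08
|j22.6 + 22.6| = √(22.6² + 22.6²) = 31.96
|j22.6 + 401| = √(22.6² + 401²) = 401.6
|T(j22.6)| = 370 × 45.08 / (31.96 × 401.6) = 1.2992
20 log₁₀(1.2992) = 2.27 dB

2.3 dB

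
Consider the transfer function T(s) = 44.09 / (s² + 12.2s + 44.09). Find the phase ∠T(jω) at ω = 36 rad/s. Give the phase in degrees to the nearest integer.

∠[(j36)² + 12.2(j36) + 44.09] = ∠[-1251.9 + j439.2] = 160.67°
∠T(j36) = −160.67° = -160.67°

-161 deg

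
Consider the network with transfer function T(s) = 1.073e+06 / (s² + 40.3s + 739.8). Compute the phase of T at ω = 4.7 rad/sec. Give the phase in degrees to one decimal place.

-14.8°

∠[(j4.7)² + 40.3(j4.7) + 739.8] = ∠[717.71 + j189.41] = 14.78°
∠T(j4.7) = −14.78° = -14.78°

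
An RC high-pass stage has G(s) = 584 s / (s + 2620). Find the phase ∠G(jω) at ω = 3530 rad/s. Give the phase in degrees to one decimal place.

36.6°

∠(j3530) = 90.00°
∠(j3530 + 2620) = arctan(3530/2620) = 53.42°
∠G(j3530) = 90.00° − 53.42° = 36.58°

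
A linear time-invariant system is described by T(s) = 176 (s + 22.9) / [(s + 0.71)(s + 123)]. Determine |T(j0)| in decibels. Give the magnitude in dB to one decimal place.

T(0) = 176 × 22.9 / (0.71 × 123) = 46.151
20 log₁₀(46.151) = 33.28 dB

33.3 dB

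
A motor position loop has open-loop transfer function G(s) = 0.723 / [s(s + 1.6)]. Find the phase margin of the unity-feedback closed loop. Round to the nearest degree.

Gain crossover: |G(jω)| = 1 at ω ≈ 0.436 rad/s.
∠G(j0.436) = −90° − arctan(0.436/1.6) ≈ -105.24°
PM = 180° + (-105.24°) = 74.76°

75°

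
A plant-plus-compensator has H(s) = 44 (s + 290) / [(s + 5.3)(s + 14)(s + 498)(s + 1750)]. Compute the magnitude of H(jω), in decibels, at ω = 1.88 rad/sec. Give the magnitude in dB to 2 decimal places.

|j1.88 + 290| = √(1.88² + 290²) = 290
|j1.88 + 5.3| = √(1.88² + 5.3²) = 5.624
|j1.88 + 14| = √(1.88² + 14²) = 14.13
|j1.88 + 498| = √(1.88² + 498²) = 498
|j1.88 + 1750| = √(1.88² + 1750²) = 1750
|H(j1.88)| = 44 × 290 / (5.624 × 14.13 × 498 × 1750) = 0.00018432
20 log₁₀(0.00018432) = -74.689 dB

-74.69 dB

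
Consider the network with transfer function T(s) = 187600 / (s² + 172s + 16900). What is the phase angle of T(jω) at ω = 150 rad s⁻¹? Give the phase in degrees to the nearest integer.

-102°

∠[(j150)² + 172(j150) + 16900] = ∠[-5600 + j25800] = 102.25°
∠T(j150) = −102.25° = -102.25°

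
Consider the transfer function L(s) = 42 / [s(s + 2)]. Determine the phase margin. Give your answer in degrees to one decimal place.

17.5°

Gain crossover: |L(jω)| = 1 at ω ≈ 6.33 rad/sec.
∠L(j6.33) = −90° − arctan(6.33/2) ≈ -162.46°
PM = 180° + (-162.46°) = 17.54°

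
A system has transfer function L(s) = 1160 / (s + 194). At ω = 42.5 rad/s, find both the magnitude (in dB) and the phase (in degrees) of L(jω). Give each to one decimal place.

|L| = 15.3 dB, ∠L = -12.4°

|j42.5 + 194| = √(42.5² + 194²) = 198.6
|L(j42.5)| = 1160 / 198.6 = 5.8409
20 log₁₀(5.8409) = 15.33 dB
∠(j42.5 + 194) = arctan(42.5/194) = 12.36°
∠L(j42.5) = −12.36° = -12.36°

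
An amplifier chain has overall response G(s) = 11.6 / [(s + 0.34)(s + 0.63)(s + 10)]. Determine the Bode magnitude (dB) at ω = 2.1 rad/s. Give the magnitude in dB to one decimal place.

-12.3 dB

|j2.1 + 0.34| = √(2.1² + 0.34²) = 2.127
|j2.1 + 0.63| = √(2.1² + 0.63²) = 2.192
|j2.1 + 10| = √(2.1² + 10²) = 10.22
|G(j2.1)| = 11.6 / (2.127 × 2.192 × 10.22) = 0.2434
20 log₁₀(0.2434) = -12.27 dB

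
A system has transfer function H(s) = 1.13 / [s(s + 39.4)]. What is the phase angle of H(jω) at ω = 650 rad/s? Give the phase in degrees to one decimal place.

∠(j650 + 39.4) = arctan(650/39.4) = 86.53°
∠(j650) = 90.00°
∠H(j650) = − (86.53° + 90.00°) = -176.53°

-176.5°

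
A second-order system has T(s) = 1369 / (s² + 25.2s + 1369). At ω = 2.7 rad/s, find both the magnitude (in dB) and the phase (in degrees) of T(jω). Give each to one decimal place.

|T| = 0.0 dB, ∠T = -2.9°

|(j2.7)² + 25.2(j2.7) + 1369| = |1361.7 + j68.04| = 1363
|T(j2.7)| = 1369 / 1363 = 1.0041
20 log₁₀(1.0041) = 0.04 dB
∠[(j2.7)² + 25.2(j2.7) + 1369] = ∠[1361.7 + j68.04] = 2.86°
∠T(j2.7) = −2.86° = -2.86°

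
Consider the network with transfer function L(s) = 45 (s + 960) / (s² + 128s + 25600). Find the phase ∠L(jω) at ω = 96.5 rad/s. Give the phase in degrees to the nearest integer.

-31°

∠(j96.5 + 960) = arctan(96.5/960) = 5.74°
∠[(j96.5)² + 128(j96.5) + 25600] = ∠[16288 + j12352] = 37.18°
∠L(j96.5) = 5.74° − 37.18° = -31.44°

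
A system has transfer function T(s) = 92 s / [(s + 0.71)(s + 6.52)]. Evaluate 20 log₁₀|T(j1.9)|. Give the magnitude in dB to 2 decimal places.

22.07 dB

|j1.9| = 1.9
|j1.9 + 0.71| = √(1.9² + 0.71²) = 2.028
|j1.9 + 6.52| = √(1.9² + 6.52²) = 6.791
|T(j1.9)| = 92 × 1.9 / (2.028 × 6.791) = 12.69
20 log₁₀(12.69) = 22.069 dB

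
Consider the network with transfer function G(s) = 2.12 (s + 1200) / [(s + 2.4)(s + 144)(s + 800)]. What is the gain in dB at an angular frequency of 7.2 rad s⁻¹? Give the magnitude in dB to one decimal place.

|j7.2 + 1200| = √(7.2² + 1200²) = 1200
|j7.2 + 2.4| = √(7.2² + 2.4²) = 7.589
|j7.2 + 144| = √(7.2² + 144²) = 144.2
|j7.2 + 800| = √(7.2² + 800²) = 800
|G(j7.2)| = 2.12 × 1200 / (7.589 × 144.2 × 800) = 0.002906
20 log₁₀(0.002906) = -50.73 dB

-50.7 dB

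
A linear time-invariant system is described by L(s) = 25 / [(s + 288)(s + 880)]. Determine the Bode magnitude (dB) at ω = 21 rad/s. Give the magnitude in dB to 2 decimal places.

|j21 + 288| = √(21² + 288²) = 288.8
|j21 + 880| = √(21² + 880²) = 880.3
|L(j21)| = 25 / (288.8 × 880.3) = 9.8353e-05
20 log₁₀(9.8353e-05) = -80.144 dB

-80.14 dB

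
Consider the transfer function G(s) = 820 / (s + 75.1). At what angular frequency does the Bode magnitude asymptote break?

75.1 rad/s

The single real pole at s = −75.1 gives a corner at ω = 75.1 rad/s.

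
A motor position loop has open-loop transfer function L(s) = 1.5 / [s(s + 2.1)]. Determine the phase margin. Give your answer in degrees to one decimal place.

72.1°

Gain crossover: |L(jω)| = 1 at ω ≈ 0.68 rad/sec.
∠L(j0.68) = −90° − arctan(0.68/2.1) ≈ -107.93°
PM = 180° + (-107.93°) = 72.07°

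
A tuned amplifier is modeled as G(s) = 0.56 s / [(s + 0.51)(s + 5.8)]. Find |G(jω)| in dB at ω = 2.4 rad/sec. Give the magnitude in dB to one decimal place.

|j2.4| = 2.4
|j2.4 + 0.51| = √(2.4² + 0.51²) = 2.454
|j2.4 + 5.8| = √(2.4² + 5.8²) = 6.277
|G(j2.4)| = 0.56 × 2.4 / (2.454 × 6.277) = 0.087267
20 log₁₀(0.087267) = -21.18 dB

-21.2 dB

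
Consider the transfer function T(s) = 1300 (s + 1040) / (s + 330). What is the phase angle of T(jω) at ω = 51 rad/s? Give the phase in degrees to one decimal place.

-6.0 deg

∠(j51 + 1040) = arctan(51/1040) = 2.81°
∠(j51 + 330) = arctan(51/330) = 8.79°
∠T(j51) = 2.81° − 8.79° = -5.98°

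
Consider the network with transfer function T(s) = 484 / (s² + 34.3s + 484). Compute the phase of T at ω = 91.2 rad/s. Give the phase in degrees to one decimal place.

-158.2 deg

∠[(j91.2)² + 34.3(j91.2) + 484] = ∠[-7833.4 + j3128.2] = 158.23°
∠T(j91.2) = −158.23° = -158.23°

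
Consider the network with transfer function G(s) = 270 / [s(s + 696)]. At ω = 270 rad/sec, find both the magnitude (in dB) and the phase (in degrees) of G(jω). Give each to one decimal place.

|G| = -57.5 dB, ∠G = -111.2°

|j270 + 696| = √(270² + 696²) = 746.5
|j270| = 270
|G(j270)| = 270 / (746.5 × 270) = 0.0013395
20 log₁₀(0.0013395) = -57.46 dB
∠(j270 + 696) = arctan(270/696) = 21.20°
∠(j270) = 90.00°
∠G(j270) = − (21.20° + 90.00°) = -111.20°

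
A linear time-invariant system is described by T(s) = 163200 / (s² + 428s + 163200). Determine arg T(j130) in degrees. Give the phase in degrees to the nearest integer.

-21°

∠[(j130)² + 428(j130) + 163200] = ∠[1.463e+05 + j55640] = 20.82°
∠T(j130) = −20.82° = -20.82°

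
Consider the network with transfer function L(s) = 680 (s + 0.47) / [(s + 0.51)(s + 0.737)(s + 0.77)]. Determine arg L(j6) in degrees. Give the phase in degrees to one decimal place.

∠(j6 + 0.47) = arctan(6/0.47) = 85.52°
∠(j6 + 0.51) = arctan(6/0.51) = 85.14°
∠(j6 + 0.737) = arctan(6/0.737) = 83.00°
∠(j6 + 0.77) = arctan(6/0.77) = 82.69°
∠L(j6) = 85.52° − (85.14° + 83.00° + 82.69°) = -165.30°

-165.3 deg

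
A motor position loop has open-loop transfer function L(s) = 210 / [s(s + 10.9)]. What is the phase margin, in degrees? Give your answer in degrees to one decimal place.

40.9°

Gain crossover: |L(jω)| = 1 at ω ≈ 12.6 rad/s.
∠L(j12.6) = −90° − arctan(12.6/10.9) ≈ -139.14°
PM = 180° + (-139.14°) = 40.86°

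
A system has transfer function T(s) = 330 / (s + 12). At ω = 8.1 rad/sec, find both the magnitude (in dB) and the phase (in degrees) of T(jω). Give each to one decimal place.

|T| = 27.2 dB, ∠T = -34.0 deg

|j8.1 + 12| = √(8.1² + 12²) = 14.48
|T(j8.1)| = 330 / 14.48 = 22.793
20 log₁₀(22.793) = 27.16 dB
∠(j8.1 + 12) = arctan(8.1/12) = 34.02°
∠T(j8.1) = −34.02° = -34.02°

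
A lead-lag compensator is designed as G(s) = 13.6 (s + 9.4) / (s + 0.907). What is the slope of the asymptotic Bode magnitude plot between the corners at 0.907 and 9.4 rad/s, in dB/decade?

In this band the factors already past their corner are: pole at 0.907; net slope = -20 dB/decade.

-20 dB/decade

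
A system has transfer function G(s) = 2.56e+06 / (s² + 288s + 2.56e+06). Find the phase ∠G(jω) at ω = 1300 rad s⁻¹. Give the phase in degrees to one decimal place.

-23.3°

∠[(j1300)² + 288(j1300) + 2.56e+06] = ∠[8.7e+05 + j3.744e+05] = 23.28°
∠G(j1300) = −23.28° = -23.28°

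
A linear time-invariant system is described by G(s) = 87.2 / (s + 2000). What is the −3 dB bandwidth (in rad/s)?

2000 rad/s

For a single-pole low-pass, the −3 dB point is at the pole: ω = 2000 rad/s.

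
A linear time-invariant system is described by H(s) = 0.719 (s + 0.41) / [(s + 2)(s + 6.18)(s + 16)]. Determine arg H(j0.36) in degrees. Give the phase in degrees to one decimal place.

26.5 deg

∠(j0.36 + 0.41) = arctan(0.36/0.41) = 41.28°
∠(j0.36 + 2) = arctan(0.36/2) = 10.20°
∠(j0.36 + 6.18) = arctan(0.36/6.18) = 3.33°
∠(j0.36 + 16) = arctan(0.36/16) = 1.29°
∠H(j0.36) = 41.28° − (10.20° + 3.33° + 1.29°) = 26.46°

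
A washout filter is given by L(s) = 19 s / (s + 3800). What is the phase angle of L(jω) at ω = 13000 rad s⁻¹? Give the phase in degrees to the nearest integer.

∠(j13000) = 90.00°
∠(j13000 + 3800) = arctan(13000/3800) = 73.71°
∠L(j13000) = 90.00° − 73.71° = 16.29°

16°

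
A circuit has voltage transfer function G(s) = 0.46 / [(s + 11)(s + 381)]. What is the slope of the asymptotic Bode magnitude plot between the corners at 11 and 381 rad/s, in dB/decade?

-20 dB/decade

In this band the factors already past their corner are: pole at 11; net slope = -20 dB/decade.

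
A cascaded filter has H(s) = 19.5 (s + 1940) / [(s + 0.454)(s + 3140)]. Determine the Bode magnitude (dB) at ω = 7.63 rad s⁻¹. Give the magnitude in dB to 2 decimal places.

|j7.63 + 1940| = √(7.63² + 1940²) = 1940
|j7.63 + 0.454| = √(7.63² + 0.454²) = 7.643
|j7.63 + 3140| = √(7.63² + 3140²) = 3140
|H(j7.63)| = 19.5 × 1940 / (7.643 × 3140) = 1.5762
20 log₁₀(1.5762) = 3.952 dB

3.95 dB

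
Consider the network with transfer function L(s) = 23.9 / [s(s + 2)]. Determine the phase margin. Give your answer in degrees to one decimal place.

Gain crossover: |L(jω)| = 1 at ω ≈ 4.69 rad/s.
∠L(j4.69) = −90° − arctan(4.69/2) ≈ -156.90°
PM = 180° + (-156.90°) = 23.10°

23.1°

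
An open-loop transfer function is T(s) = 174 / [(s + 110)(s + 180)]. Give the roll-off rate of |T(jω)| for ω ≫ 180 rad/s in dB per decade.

-40 dB/decade

With 0 zeros and 2 poles, the high-frequency asymptotic slope is 20 × (0 − 2) = -40 dB/decade.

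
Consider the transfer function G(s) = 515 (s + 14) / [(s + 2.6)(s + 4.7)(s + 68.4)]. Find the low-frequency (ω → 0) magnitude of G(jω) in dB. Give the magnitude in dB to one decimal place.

G(0) = 515 × 14 / (2.6 × 4.7 × 68.4) = 8.626
20 log₁₀(8.626) = 18.72 dB

18.7 dB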